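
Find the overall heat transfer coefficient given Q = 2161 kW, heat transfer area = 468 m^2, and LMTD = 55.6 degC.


From Q = U*A*LMTD, U = Q / (A * LMTD)
U = 2161 / (468 * 55.6) = 2161 / 26020.8 = 0.08305

0.08305 kW/(m^2*K)


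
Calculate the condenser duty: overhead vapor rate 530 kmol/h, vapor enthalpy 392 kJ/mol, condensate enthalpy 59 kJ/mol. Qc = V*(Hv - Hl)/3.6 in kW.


Qc = 530 * (392 - 59) / 3.6 = 530 * 333 / 3.6 = 49020

49020 kW


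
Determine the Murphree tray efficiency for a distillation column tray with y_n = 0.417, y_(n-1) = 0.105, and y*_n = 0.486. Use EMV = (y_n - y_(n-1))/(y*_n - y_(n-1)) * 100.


Murphree vapor efficiency: EMV = (y_n - y_(n-1)) / (y*_n - y_(n-1)) * 100
EMV = (0.417 - 0.105) / (0.486 - 0.105) * 100 = 0.312 / 0.381 * 100 = 81.89

81.89 %


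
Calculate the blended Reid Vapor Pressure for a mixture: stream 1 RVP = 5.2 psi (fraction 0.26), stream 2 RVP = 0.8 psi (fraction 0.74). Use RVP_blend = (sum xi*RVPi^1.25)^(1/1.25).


Chevron index: RVP_blend = (sum xi*RVPi^1.25)^(1/1.25)
RVP^1.25 terms: 0.26 * 5.2^1.25 + 0.74 * 0.8^1.25 = 2.60151
RVP_blend = 2.60151^(1/1.25) = 2.149

2.149 psi


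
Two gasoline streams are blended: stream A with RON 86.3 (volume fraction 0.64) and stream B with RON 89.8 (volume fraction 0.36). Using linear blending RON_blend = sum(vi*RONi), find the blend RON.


Linear blending: RON_blend = sum(vi * RONi)
Contribution 1: 0.64 * 86.3 = 55.232
Contribution 2: 0.36 * 89.8 = 32.328
RON_blend = 55.232 + 32.328 = 87.56

87.56


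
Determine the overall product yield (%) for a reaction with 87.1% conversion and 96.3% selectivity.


Overall yield = conversion (%) * selectivity (%) / 100
Conversion = 87.1%, Selectivity = 96.3%
Y = 87.1 * 96.3 / 100
= 83.8773 %

83.8773 %


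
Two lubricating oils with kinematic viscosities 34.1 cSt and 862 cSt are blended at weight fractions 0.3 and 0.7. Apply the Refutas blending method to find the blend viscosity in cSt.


Refutas method: VBN_i = 14.534*ln(ln(visc_i + 0.8)) + 10.975, blended linearly by mass fraction; since VBN is linear in VBI_i = ln(ln(visc_i + 0.8)) and the fractions sum to 1, blend VBI directly: visc = exp(exp(VBI_blend)) - 0.8
VBI_1 = ln(ln(34.1 + 0.8)) = 1.26765
VBI_2 = ln(ln(862 + 0.8)) = 1.91105
VBI_blend = 0.3 * 1.26765 + 0.7 * 1.91105 = 1.71803
visc_blend = exp(exp(1.71803)) - 0.8 = 262.6

262.6 cSt


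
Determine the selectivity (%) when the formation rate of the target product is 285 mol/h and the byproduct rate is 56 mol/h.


Selectivity = desired / (desired + undesired) * 100
Total products = 285 + 56 = 341 mol/h
S = 285 / 341 * 100
= 0.8358 * 100
= 83.58 %

83.58 %


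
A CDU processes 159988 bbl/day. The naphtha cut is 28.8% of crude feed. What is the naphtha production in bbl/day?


Crude throughput = 159988 bbl/day
Fraction yield = 28.8%
yield = throughput * fraction / 100
yield = 159988 * 28.8 / 100 = 46076.544

46076.544 bbl/day


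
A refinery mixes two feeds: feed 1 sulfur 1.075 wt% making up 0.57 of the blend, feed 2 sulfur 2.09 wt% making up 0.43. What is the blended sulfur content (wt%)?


Linear sulfur blending: S_blend = x1*S1 + x2*S2
Contribution 1: 0.57 * 1.075 = 0.61275 wt%
Contribution 2: 0.43 * 2.09 = 0.8987 wt%
S_blend = 0.61275 + 0.8987 = 1.51145

1.51145 wt%


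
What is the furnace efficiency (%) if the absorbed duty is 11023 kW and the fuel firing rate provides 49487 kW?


Furnace efficiency = Q_absorbed / Q_fuel * 100
= 11023 / 49487 * 100 = 22.27

22.27 %


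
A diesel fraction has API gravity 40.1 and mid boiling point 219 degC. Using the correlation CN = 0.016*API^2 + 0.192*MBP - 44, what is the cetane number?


CN = 0.016 * 40.1^2 + 0.192 * 219 - 44
CN = 25.72816 + 42.048 - 44 = 23.77616

23.77616


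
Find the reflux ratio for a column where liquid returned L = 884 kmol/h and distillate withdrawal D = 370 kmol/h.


Reflux ratio definition: R = L / D (liquid returned / distillate withdrawn)
L = 884 kmol/h, D = 370 kmol/h
R = 884 / 370 = 2.389

2.389


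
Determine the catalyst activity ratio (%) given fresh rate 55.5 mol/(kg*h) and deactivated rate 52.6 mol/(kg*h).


Activity (%) = (rate_used / rate_fresh) * 100
rate_used = 52.6, rate_fresh = 55.5
= (52.6 / 55.5) * 100
= 0.9477 * 100 = 94.77

94.77 %


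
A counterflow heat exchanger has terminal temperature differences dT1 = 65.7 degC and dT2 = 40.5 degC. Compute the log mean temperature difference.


LMTD = (dT1 - dT2) / ln(dT1/dT2)
= (65.7 - 40.5) / ln(65.7 / 40.5) = 25.2 / 0.483797 = 52.09

52.09 degC


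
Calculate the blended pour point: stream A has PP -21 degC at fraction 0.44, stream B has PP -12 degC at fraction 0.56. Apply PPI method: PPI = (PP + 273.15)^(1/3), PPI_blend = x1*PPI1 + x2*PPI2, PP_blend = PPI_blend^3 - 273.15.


PPI_1 = (-21 + 273.15)^(1/3) = 6.317613
PPI_2 = (-12 + 273.15)^(1/3) = 6.391901
PPI_blend = 0.44 * 6.317613 + 0.56 * 6.391901 = 6.359214
PP_blend = 6.359214^3 - 273.15 = 257.1641 - 273.15 = -15.99

-15.99 degC


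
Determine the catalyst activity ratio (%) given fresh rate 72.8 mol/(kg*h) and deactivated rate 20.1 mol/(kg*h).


Activity (%) = (rate_used / rate_fresh) * 100
rate_used = 20.1, rate_fresh = 72.8
= (20.1 / 72.8) * 100
= 0.2761 * 100 = 27.61

27.61 %


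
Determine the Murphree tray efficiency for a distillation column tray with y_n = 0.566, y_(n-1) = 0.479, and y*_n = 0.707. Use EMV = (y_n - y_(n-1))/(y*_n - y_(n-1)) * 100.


Murphree vapor efficiency: EMV = (y_n - y_(n-1)) / (y*_n - y_(n-1)) * 100
EMV = (0.566 - 0.479) / (0.707 - 0.479) * 100 = 0.087 / 0.228 * 100 = 38.16

38.16 %


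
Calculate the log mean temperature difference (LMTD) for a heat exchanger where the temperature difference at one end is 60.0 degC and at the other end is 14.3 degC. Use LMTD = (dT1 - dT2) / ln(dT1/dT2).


LMTD = (dT1 - dT2) / ln(dT1/dT2)
= (60.0 - 14.3) / ln(60.0 / 14.3) = 45.7 / 1.43409 = 31.87

31.87 degC


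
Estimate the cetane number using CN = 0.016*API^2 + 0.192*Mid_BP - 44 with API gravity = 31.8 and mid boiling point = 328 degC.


CN = 0.016 * 31.8^2 + 0.192 * 328 - 44
CN = 16.17984 + 62.976 - 44 = 35.15584

35.15584


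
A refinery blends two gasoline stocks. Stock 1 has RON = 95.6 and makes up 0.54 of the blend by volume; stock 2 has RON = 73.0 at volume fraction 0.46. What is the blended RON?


Linear blending: RON_blend = sum(vi * RONi)
Contribution 1: 0.54 * 95.6 = 51.624
Contribution 2: 0.46 * 73.0 = 33.58
RON_blend = 51.624 + 33.58 = 85.204

85.204


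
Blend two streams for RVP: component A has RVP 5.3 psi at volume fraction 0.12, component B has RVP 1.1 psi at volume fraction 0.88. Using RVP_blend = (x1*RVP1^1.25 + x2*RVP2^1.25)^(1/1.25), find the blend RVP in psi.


Chevron index: RVP_blend = (sum xi*RVPi^1.25)^(1/1.25)
RVP^1.25 terms: 0.12 * 5.3^1.25 + 0.88 * 1.1^1.25 = 1.95634
RVP_blend = 1.95634^(1/1.25) = 1.711

1.711 psi


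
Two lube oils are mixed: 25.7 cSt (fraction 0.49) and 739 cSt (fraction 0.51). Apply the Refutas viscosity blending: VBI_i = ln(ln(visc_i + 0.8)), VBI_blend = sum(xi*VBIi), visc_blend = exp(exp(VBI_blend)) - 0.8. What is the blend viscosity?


Refutas method: VBN_i = 14.534*ln(ln(visc_i + 0.8)) + 10.975, blended linearly by mass fraction; since VBN is linear in VBI_i = ln(ln(visc_i + 0.8)) and the fractions sum to 1, blend VBI directly: visc = exp(exp(VBI_blend)) - 0.8
VBI_1 = ln(ln(25.7 + 0.8)) = 1.18697
VBI_2 = ln(ln(739 + 0.8)) = 1.88804
VBI_blend = 0.49 * 1.18697 + 0.51 * 1.88804 = 1.54452
visc_blend = exp(exp(1.54452)) - 0.8 = 107.6

107.6 cSt


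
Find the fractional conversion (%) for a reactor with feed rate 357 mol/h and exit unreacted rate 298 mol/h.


X = (F_in - F_out) / F_in * 100
Moles reacted = 357 - 298 = 59
X = 59 / 357 * 100
= 0.1653 * 100
= 16.53 %

16.53 %


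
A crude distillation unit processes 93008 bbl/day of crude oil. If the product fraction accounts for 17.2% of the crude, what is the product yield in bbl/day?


Crude throughput = 93008 bbl/day
Fraction yield = 17.2%
yield = throughput * fraction / 100
yield = 93008 * 17.2 / 100 = 15997.376

15997.376 bbl/day


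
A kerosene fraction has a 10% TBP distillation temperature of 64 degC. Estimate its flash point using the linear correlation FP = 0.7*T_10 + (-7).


FP = 0.7 * 64 + (-7) = 37.8

37.8 degC


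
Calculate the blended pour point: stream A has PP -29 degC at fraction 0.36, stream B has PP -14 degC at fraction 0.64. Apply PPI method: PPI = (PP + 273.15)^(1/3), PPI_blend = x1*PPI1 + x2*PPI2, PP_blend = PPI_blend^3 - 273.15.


PPI_1 = (-29 + 273.15)^(1/3) = 6.25008
PPI_2 = (-14 + 273.15)^(1/3) = 6.375541
PPI_blend = 0.36 * 6.25008 + 0.64 * 6.375541 = 6.330375
PP_blend = 6.330375^3 - 273.15 = 253.6812 - 273.15 = -19.47

-19.47 degC


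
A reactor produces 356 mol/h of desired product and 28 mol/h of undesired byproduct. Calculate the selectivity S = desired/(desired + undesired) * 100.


Selectivity = desired / (desired + undesired) * 100
Total products = 356 + 28 = 384 mol/h
S = 356 / 384 * 100
= 0.9271 * 100
= 92.71 %

92.71 %


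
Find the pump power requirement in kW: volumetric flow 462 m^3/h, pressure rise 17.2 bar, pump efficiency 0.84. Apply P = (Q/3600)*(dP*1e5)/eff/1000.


Q = 462 / 3600 = 0.128333 m^3/s
P = 0.128333 * (17.2 * 1e5) / 0.84 / 1000 = 262.8

262.8 kW


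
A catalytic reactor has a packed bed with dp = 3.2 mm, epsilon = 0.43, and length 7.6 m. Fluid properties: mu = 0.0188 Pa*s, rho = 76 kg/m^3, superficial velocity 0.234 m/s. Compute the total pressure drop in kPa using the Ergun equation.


dp = 3.2 mm = 0.0032 m
Viscous term = 150*0.0188*0.234*(1-0.43)^2 / (0.0032^2*0.43^3) = 263335
Inertial term = 1.75*76*0.234^2*(1-0.43) / (0.0032*0.43^3) = 16315.6
dP/L = 263335 + 16315.6 = 279651 Pa/m
dP = 279651 * 7.6 / 1000 = 2125 kPa

2125 kPa


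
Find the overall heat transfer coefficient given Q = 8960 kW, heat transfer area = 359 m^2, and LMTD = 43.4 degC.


From Q = U*A*LMTD, U = Q / (A * LMTD)
U = 8960 / (359 * 43.4) = 8960 / 15580.6 = 0.5751

0.5751 kW/(m^2*K)


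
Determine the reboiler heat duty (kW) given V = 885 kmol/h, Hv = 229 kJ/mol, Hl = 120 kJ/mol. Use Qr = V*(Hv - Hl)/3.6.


Qr = 885 * (229 - 120) / 3.6 = 885 * 109 / 3.6 = 26800

26800 kW


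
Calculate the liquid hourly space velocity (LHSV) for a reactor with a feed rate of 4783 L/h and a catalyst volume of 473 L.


LHSV = volumetric feed rate / catalyst volume
= 4783 L/h / 473 L
= 10.11 h^-1

10.11 h^-1


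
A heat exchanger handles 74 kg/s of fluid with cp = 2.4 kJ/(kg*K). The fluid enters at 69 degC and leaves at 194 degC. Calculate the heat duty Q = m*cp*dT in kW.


Q = m_dot * cp * delta_T
delta_T = 194 - 69 = 125 K
Q = 74 * 2.4 * 125
= 177.6 * 125
= 22200 kW

22200 kW


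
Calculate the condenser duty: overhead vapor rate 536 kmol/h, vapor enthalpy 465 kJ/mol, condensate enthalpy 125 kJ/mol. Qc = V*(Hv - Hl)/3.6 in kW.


Qc = 536 * (465 - 125) / 3.6 = 536 * 340 / 3.6 = 50620

50620 kW


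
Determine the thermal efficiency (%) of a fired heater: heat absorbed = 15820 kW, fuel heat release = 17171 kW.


Furnace efficiency = Q_absorbed / Q_fuel * 100
= 15820 / 17171 * 100 = 92.13

92.13 %


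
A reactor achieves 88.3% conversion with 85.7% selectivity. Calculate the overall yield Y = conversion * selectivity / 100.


Overall yield = conversion (%) * selectivity (%) / 100
Conversion = 88.3%, Selectivity = 85.7%
Y = 88.3 * 85.7 / 100
= 75.6731 %

75.6731 %


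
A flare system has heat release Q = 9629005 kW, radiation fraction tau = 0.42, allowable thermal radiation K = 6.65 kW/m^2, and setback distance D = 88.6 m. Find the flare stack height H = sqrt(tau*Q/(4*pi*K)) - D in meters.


tau*Q/(4*pi*K) = 0.42 * 9629005 / (4 * pi * 6.65) = 48394.9
sqrt(48394.9) = 219.988
H = 219.988 - 88.6 = 131.4

131.4 m


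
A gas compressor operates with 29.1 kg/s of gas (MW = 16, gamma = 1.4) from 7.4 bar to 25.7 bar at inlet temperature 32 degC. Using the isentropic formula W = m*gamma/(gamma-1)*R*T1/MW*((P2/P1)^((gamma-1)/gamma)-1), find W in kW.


Isentropic work: W = m*(gamma/(gamma-1))*(R*T1/MW)*((P2/P1)^((gamma-1)/gamma) - 1)
T1 = 32 + 273.15 = 305.15 K
Pressure ratio = 25.7 / 7.4 = 3.47297
Exponent = (1.4 - 1)/1.4 = 0.285714
(P2/P1)^exp - 1 = 3.47297^0.285714 - 1 = 0.427203
W = 29.1 * 1.4 / 0.4 * 8.314 * 305.15 / 16 * 0.427203 = 6899

6899 kW


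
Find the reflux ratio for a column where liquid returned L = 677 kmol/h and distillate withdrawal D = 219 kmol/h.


Reflux ratio definition: R = L / D (liquid returned / distillate withdrawn)
L = 677 kmol/h, D = 219 kmol/h
R = 677 / 219 = 3.091

3.091


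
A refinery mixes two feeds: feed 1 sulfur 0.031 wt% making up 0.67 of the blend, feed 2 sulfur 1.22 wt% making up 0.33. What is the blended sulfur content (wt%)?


Linear sulfur blending: S_blend = x1*S1 + x2*S2
Contribution 1: 0.67 * 0.031 = 0.02077 wt%
Contribution 2: 0.33 * 1.22 = 0.4026 wt%
S_blend = 0.02077 + 0.4026 = 0.42337

0.42337 wt%


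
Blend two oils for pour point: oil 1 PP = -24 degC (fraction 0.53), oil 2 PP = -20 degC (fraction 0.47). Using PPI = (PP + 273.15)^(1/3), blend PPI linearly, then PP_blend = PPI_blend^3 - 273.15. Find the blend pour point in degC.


PPI_1 = (-24 + 273.15)^(1/3) = 6.292458
PPI_2 = (-20 + 273.15)^(1/3) = 6.325953
PPI_blend = 0.53 * 6.292458 + 0.47 * 6.325953 = 6.308201
PP_blend = 6.308201^3 - 273.15 = 251.0248 - 273.15 = -22.13

-22.13 degC


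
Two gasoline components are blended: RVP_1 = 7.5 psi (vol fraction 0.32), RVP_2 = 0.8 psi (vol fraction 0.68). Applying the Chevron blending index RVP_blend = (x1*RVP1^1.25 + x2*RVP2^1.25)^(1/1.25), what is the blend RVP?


Chevron index: RVP_blend = (sum xi*RVPi^1.25)^(1/1.25)
RVP^1.25 terms: 0.32 * 7.5^1.25 + 0.68 * 0.8^1.25 = 4.48618
RVP_blend = 4.48618^(1/1.25) = 3.323

3.323 psi


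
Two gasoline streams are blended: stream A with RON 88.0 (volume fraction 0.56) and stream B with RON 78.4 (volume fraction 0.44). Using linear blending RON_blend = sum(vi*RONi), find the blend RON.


Linear blending: RON_blend = sum(vi * RONi)
Contribution 1: 0.56 * 88.0 = 49.28
Contribution 2: 0.44 * 78.4 = 34.496
RON_blend = 49.28 + 34.496 = 83.776

83.776


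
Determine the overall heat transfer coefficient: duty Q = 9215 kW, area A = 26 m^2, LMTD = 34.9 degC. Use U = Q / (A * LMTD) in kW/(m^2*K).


From Q = U*A*LMTD, U = Q / (A * LMTD)
U = 9215 / (26 * 34.9) = 9215 / 907.4 = 10.16

10.16 kW/(m^2*K)


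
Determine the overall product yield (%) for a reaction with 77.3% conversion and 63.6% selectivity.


Overall yield = conversion (%) * selectivity (%) / 100
Conversion = 77.3%, Selectivity = 63.6%
Y = 77.3 * 63.6 / 100
= 49.1628 %

49.1628 %


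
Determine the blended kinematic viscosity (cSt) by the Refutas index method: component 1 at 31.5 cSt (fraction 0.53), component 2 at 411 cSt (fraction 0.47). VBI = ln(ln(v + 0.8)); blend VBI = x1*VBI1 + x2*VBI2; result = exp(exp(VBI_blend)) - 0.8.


Refutas method: VBN_i = 14.534*ln(ln(visc_i + 0.8)) + 10.975, blended linearly by mass fraction; since VBN is linear in VBI_i = ln(ln(visc_i + 0.8)) and the fractions sum to 1, blend VBI directly: visc = exp(exp(VBI_blend)) - 0.8
VBI_1 = ln(ln(31.5 + 0.8)) = 1.24561
VBI_2 = ln(ln(411 + 0.8)) = 1.79518
VBI_blend = 0.53 * 1.24561 + 0.47 * 1.79518 = 1.50391
visc_blend = exp(exp(1.50391)) - 0.8 = 89.15

89.15 cSt


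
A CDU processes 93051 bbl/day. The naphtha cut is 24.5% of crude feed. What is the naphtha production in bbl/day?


Crude throughput = 93051 bbl/day
Fraction yield = 24.5%
yield = throughput * fraction / 100
yield = 93051 * 24.5 / 100 = 22797.495

22797.495 bbl/day


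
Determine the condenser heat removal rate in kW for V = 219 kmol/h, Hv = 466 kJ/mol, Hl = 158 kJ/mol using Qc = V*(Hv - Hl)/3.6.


Qc = 219 * (466 - 158) / 3.6 = 219 * 308 / 3.6 = 18740

18740 kW


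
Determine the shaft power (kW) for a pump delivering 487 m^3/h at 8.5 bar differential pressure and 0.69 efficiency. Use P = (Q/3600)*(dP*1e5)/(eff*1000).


Q = 487 / 3600 = 0.135278 m^3/s
P = 0.135278 * (8.5 * 1e5) / 0.69 / 1000 = 166.6

166.6 kW


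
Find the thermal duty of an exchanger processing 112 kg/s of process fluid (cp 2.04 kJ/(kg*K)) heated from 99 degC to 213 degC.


Q = m_dot * cp * delta_T
delta_T = 213 - 99 = 114 K
Q = 112 * 2.04 * 114
= 228.48 * 114
= 26046.72 kW

26046.72 kW


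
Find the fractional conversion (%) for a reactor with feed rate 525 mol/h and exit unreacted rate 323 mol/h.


X = (F_in - F_out) / F_in * 100
Moles reacted = 525 - 323 = 202
X = 202 / 525 * 100
= 0.3848 * 100
= 38.48 %

38.48 %


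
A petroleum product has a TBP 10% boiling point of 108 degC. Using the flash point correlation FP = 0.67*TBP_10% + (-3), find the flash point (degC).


FP = 0.67 * 108 + (-3) = 69.36

69.36 degC


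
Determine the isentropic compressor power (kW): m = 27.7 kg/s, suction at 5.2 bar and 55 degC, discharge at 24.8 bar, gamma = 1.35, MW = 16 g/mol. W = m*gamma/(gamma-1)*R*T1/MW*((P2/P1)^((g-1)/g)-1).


Isentropic work: W = m*(gamma/(gamma-1))*(R*T1/MW)*((P2/P1)^((gamma-1)/gamma) - 1)
T1 = 55 + 273.15 = 328.15 K
Pressure ratio = 24.8 / 5.2 = 4.76923
Exponent = (1.35 - 1)/1.35 = 0.259259
(P2/P1)^exp - 1 = 4.76923^0.259259 - 1 = 0.499318
W = 27.7 * 1.35 / 0.35 * 8.314 * 328.15 / 16 * 0.499318 = 9097

9097 kW


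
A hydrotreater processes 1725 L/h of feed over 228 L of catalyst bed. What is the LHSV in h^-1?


LHSV = volumetric feed rate / catalyst volume
= 1725 L/h / 228 L
= 7.566 h^-1

7.566 h^-1


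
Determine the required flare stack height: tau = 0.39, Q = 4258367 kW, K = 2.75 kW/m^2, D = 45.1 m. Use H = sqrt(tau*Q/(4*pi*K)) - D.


tau*Q/(4*pi*K) = 0.39 * 4258367 / (4 * pi * 2.75) = 48057.9
sqrt(48057.9) = 219.221
H = 219.221 - 45.1 = 174.1

174.1 m


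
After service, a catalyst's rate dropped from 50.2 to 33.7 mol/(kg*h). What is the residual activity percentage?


Activity (%) = (rate_used / rate_fresh) * 100
rate_used = 33.7, rate_fresh = 50.2
= (33.7 / 50.2) * 100
= 0.6713 * 100 = 67.13

67.13 %


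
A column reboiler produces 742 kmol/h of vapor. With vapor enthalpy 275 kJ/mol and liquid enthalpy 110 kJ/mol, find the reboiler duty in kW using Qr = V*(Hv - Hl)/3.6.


Qr = 742 * (275 - 110) / 3.6 = 742 * 165 / 3.6 = 34010

34010 kW


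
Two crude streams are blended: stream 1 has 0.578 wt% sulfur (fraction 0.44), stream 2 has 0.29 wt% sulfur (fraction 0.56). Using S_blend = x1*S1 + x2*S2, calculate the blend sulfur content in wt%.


Linear sulfur blending: S_blend = x1*S1 + x2*S2
Contribution 1: 0.44 * 0.578 = 0.25432 wt%
Contribution 2: 0.56 * 0.29 = 0.1624 wt%
S_blend = 0.25432 + 0.1624 = 0.41672

0.41672 wt%


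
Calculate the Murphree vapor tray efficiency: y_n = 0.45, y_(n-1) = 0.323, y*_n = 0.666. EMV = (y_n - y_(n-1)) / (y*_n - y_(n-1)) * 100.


Murphree vapor efficiency: EMV = (y_n - y_(n-1)) / (y*_n - y_(n-1)) * 100
EMV = (0.45 - 0.323) / (0.666 - 0.323) * 100 = 0.127 / 0.343 * 100 = 37.03

37.03 %


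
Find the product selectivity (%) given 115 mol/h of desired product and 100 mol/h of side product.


Selectivity = desired / (desired + undesired) * 100
Total products = 115 + 100 = 215 mol/h
S = 115 / 215 * 100
= 0.5349 * 100
= 53.49 %

53.49 %


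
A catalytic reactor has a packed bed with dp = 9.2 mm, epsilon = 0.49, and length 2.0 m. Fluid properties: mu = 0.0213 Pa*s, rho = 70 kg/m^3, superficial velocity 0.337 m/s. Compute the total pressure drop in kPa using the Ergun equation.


dp = 9.2 mm = 0.0092 m
Viscous term = 150*0.0213*0.337*(1-0.49)^2 / (0.0092^2*0.49^3) = 28124
Inertial term = 1.75*70*0.337^2*(1-0.49) / (0.0092*0.49^3) = 6555.26
dP/L = 28124 + 6555.26 = 34679.3 Pa/m
dP = 34679.3 * 2.0 / 1000 = 69.36 kPa

69.36 kPa


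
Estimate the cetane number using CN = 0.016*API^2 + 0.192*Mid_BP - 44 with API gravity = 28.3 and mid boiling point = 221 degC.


CN = 0.016 * 28.3^2 + 0.192 * 221 - 44
CN = 12.81424 + 42.432 - 44 = 11.24624

11.24624


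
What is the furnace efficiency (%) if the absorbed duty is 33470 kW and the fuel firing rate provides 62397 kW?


Furnace efficiency = Q_absorbed / Q_fuel * 100
= 33470 / 62397 * 100 = 53.64

53.64 %


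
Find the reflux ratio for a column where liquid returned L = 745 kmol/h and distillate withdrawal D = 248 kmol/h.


Reflux ratio definition: R = L / D (liquid returned / distillate withdrawn)
L = 745 kmol/h, D = 248 kmol/h
R = 745 / 248 = 3.004

3.004


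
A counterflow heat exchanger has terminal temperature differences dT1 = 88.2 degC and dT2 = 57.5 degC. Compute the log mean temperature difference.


LMTD = (dT1 - dT2) / ln(dT1/dT2)
= (88.2 - 57.5) / ln(88.2 / 57.5) = 30.7 / 0.427822 = 71.76

71.76 degC


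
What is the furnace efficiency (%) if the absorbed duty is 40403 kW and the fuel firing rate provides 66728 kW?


Furnace efficiency = Q_absorbed / Q_fuel * 100
= 40403 / 66728 * 100 = 60.55

60.55 %


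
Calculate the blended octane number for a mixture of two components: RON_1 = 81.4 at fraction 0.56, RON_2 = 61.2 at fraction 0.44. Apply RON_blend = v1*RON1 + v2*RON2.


Linear blending: RON_blend = sum(vi * RONi)
Contribution 1: 0.56 * 81.4 = 45.584
Contribution 2: 0.44 * 61.2 = 26.928
RON_blend = 45.584 + 26.928 = 72.512

72.512


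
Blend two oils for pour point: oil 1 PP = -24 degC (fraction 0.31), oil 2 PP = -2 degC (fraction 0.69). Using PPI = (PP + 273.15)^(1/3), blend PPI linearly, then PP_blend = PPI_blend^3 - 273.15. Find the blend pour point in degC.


PPI_1 = (-24 + 273.15)^(1/3) = 6.292458
PPI_2 = (-2 + 273.15)^(1/3) = 6.472467
PPI_blend = 0.31 * 6.292458 + 0.69 * 6.472467 = 6.416664
PP_blend = 6.416664^3 - 273.15 = 264.197 - 273.15 = -8.95

-8.95 degC


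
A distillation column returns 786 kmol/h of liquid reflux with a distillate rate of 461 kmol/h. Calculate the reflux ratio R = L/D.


Reflux ratio definition: R = L / D (liquid returned / distillate withdrawn)
L = 786 kmol/h, D = 461 kmol/h
R = 786 / 461 = 1.705

1.705


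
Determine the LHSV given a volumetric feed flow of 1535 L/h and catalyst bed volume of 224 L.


LHSV = volumetric feed rate / catalyst volume
= 1535 L/h / 224 L
= 6.853 h^-1

6.853 h^-1


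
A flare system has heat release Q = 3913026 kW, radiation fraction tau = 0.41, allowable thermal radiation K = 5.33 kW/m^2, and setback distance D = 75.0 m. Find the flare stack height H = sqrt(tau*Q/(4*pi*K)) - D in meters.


tau*Q/(4*pi*K) = 0.41 * 3913026 / (4 * pi * 5.33) = 23953
sqrt(23953) = 154.768
H = 154.768 - 75.0 = 79.77

79.77 m


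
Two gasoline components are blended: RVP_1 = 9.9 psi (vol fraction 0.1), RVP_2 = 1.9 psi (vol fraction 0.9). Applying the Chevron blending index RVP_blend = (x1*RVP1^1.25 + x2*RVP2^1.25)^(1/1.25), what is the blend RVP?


Chevron index: RVP_blend = (sum xi*RVPi^1.25)^(1/1.25)
RVP^1.25 terms: 0.1 * 9.9^1.25 + 0.9 * 1.9^1.25 = 3.76371
RVP_blend = 3.76371^(1/1.25) = 2.887

2.887 psi


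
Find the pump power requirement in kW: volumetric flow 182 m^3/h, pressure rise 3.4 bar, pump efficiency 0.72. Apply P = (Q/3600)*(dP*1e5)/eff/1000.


Q = 182 / 3600 = 0.0505556 m^3/s
P = 0.0505556 * (3.4 * 1e5) / 0.72 / 1000 = 23.87

23.87 kW


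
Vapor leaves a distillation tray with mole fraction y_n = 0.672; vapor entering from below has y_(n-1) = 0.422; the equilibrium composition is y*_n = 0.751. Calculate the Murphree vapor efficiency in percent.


Murphree vapor efficiency: EMV = (y_n - y_(n-1)) / (y*_n - y_(n-1)) * 100
EMV = (0.672 - 0.422) / (0.751 - 0.422) * 100 = 0.25 / 0.329 * 100 = 75.99

75.99 %


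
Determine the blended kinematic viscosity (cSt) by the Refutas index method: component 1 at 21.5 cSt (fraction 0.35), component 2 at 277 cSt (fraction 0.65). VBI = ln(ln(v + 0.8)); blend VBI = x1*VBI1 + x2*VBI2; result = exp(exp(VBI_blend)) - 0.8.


Refutas method: VBN_i = 14.534*ln(ln(visc_i + 0.8)) + 10.975, blended linearly by mass fraction; since VBN is linear in VBI_i = ln(ln(visc_i + 0.8)) and the fractions sum to 1, blend VBI directly: visc = exp(exp(VBI_blend)) - 0.8
VBI_1 = ln(ln(21.5 + 0.8)) = 1.13288
VBI_2 = ln(ln(277 + 0.8)) = 1.72756
VBI_blend = 0.35 * 1.13288 + 0.65 * 1.72756 = 1.51942
visc_blend = exp(exp(1.51942)) - 0.8 = 95.70

95.70 cSt


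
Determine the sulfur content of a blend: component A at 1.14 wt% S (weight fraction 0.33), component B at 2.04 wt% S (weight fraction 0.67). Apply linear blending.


Linear sulfur blending: S_blend = x1*S1 + x2*S2
Contribution 1: 0.33 * 1.14 = 0.3762 wt%
Contribution 2: 0.67 * 2.04 = 1.3668 wt%
S_blend = 0.3762 + 1.3668 = 1.743

1.743 wt%


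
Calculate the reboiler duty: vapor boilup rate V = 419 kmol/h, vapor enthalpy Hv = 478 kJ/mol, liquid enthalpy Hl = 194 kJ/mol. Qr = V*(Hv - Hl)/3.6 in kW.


Qr = 419 * (478 - 194) / 3.6 = 419 * 284 / 3.6 = 33050

33050 kW


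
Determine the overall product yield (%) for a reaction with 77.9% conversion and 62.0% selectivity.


Overall yield = conversion (%) * selectivity (%) / 100
Conversion = 77.9%, Selectivity = 62.0%
Y = 77.9 * 62.0 / 100
= 48.298 %

48.298 %


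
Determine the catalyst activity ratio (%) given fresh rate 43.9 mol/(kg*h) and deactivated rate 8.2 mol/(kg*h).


Activity (%) = (rate_used / rate_fresh) * 100
rate_used = 8.2, rate_fresh = 43.9
= (8.2 / 43.9) * 100
= 0.1868 * 100 = 18.68

18.68 %


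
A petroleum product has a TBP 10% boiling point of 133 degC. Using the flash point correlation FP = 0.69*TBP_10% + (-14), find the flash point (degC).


FP = 0.69 * 133 + (-14) = 77.77

77.77 degC


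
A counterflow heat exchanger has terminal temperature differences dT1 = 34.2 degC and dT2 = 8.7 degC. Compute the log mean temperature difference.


LMTD = (dT1 - dT2) / ln(dT1/dT2)
= (34.2 - 8.7) / ln(34.2 / 8.7) = 25.5 / 1.3689 = 18.63

18.63 degC


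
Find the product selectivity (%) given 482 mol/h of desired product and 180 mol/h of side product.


Selectivity = desired / (desired + undesired) * 100
Total products = 482 + 180 = 662 mol/h
S = 482 / 662 * 100
= 0.7281 * 100
= 72.81 %

72.81 %


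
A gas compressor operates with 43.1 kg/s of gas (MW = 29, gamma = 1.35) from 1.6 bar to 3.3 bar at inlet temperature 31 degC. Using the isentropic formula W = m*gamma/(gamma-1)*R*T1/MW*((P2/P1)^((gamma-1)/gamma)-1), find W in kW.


Isentropic work: W = m*(gamma/(gamma-1))*(R*T1/MW)*((P2/P1)^((gamma-1)/gamma) - 1)
T1 = 31 + 273.15 = 304.15 K
Pressure ratio = 3.3 / 1.6 = 2.0625
Exponent = (1.35 - 1)/1.35 = 0.259259
(P2/P1)^exp - 1 = 2.0625^0.259259 - 1 = 0.20645
W = 43.1 * 1.35 / 0.35 * 8.314 * 304.15 / 29 * 0.20645 = 2993

2993 kW


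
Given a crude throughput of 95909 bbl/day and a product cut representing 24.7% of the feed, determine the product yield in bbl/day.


Crude throughput = 95909 bbl/day
Fraction yield = 24.7%
yield = throughput * fraction / 100
yield = 95909 * 24.7 / 100 = 23689.523

23689.523 bbl/day


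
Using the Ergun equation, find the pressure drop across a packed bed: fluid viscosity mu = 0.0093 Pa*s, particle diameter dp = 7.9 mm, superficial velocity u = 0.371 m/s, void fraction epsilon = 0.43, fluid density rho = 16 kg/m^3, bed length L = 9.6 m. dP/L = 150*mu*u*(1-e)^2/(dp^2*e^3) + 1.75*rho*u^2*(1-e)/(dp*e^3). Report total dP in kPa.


dp = 7.9 mm = 0.0079 m
Viscous term = 150*0.0093*0.371*(1-0.43)^2 / (0.0079^2*0.43^3) = 33887.4
Inertial term = 1.75*16*0.371^2*(1-0.43) / (0.0079*0.43^3) = 3497.42
dP/L = 33887.4 + 3497.42 = 37384.8 Pa/m
dP = 37384.8 * 9.6 / 1000 = 358.9 kPa

358.9 kPa


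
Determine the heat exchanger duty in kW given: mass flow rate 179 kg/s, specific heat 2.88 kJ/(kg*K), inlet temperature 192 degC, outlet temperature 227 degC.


Q = m_dot * cp * delta_T
delta_T = 227 - 192 = 35 K
Q = 179 * 2.88 * 35
= 515.52 * 35
= 18043.2 kW

18043.2 kW


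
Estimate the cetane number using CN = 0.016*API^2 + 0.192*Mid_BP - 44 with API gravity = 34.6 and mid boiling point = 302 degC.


CN = 0.016 * 34.6^2 + 0.192 * 302 - 44
CN = 19.15456 + 57.984 - 44 = 33.13856

33.13856


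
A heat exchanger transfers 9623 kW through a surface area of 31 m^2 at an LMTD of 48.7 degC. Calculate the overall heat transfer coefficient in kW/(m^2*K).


From Q = U*A*LMTD, U = Q / (A * LMTD)
U = 9623 / (31 * 48.7) = 9623 / 1509.7 = 6.374

6.374 kW/(m^2*K)


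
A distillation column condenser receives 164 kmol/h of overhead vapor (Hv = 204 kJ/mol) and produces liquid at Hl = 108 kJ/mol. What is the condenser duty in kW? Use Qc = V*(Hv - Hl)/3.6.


Qc = 164 * (204 - 108) / 3.6 = 164 * 96 / 3.6 = 4373

4373 kW


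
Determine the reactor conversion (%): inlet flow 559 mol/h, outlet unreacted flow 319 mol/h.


X = (F_in - F_out) / F_in * 100
Moles reacted = 559 - 319 = 240
X = 240 / 559 * 100
= 0.4293 * 100
= 42.93 %

42.93 %


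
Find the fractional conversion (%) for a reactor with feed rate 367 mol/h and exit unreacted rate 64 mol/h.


X = (F_in - F_out) / F_in * 100
Moles reacted = 367 - 64 = 303
X = 303 / 367 * 100
= 0.8256 * 100
= 82.56 %

82.56 %


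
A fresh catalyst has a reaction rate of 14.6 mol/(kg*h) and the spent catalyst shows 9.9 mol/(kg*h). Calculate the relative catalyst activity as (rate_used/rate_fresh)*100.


Activity (%) = (rate_used / rate_fresh) * 100
rate_used = 9.9, rate_fresh = 14.6
= (9.9 / 14.6) * 100
= 0.6781 * 100 = 67.81

67.81 %


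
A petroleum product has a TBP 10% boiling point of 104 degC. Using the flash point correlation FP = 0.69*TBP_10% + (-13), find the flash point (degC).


FP = 0.69 * 104 + (-13) = 58.76

58.76 degC


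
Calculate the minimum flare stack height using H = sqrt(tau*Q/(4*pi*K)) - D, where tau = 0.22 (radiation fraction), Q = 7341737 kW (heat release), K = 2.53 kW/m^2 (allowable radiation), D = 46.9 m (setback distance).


tau*Q/(4*pi*K) = 0.22 * 7341737 / (4 * pi * 2.53) = 50803.2
sqrt(50803.2) = 225.396
H = 225.396 - 46.9 = 178.5

178.5 m


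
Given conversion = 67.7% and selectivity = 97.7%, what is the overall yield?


Overall yield = conversion (%) * selectivity (%) / 100
Conversion = 67.7%, Selectivity = 97.7%
Y = 67.7 * 97.7 / 100
= 66.1429 %

66.1429 %


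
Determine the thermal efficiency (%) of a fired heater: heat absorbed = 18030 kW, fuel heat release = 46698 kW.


Furnace efficiency = Q_absorbed / Q_fuel * 100
= 18030 / 46698 * 100 = 38.61

38.61 %


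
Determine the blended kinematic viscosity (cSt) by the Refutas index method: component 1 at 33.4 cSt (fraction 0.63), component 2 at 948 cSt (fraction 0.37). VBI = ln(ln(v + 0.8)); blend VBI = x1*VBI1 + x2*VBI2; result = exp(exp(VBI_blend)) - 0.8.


Refutas method: VBN_i = 14.534*ln(ln(visc_i + 0.8)) + 10.975, blended linearly by mass fraction; since VBN is linear in VBI_i = ln(ln(visc_i + 0.8)) and the fractions sum to 1, blend VBI directly: visc = exp(exp(VBI_blend)) - 0.8
VBI_1 = ln(ln(33.4 + 0.8)) = 1.26193
VBI_2 = ln(ln(948 + 0.8)) = 1.92501
VBI_blend = 0.63 * 1.26193 + 0.37 * 1.92501 = 1.50727
visc_blend = exp(exp(1.50727)) - 0.8 = 90.52

90.52 cSt


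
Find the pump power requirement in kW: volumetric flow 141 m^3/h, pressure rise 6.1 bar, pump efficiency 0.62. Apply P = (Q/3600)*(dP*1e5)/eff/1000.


Q = 141 / 3600 = 0.0391667 m^3/s
P = 0.0391667 * (6.1 * 1e5) / 0.62 / 1000 = 38.53

38.53 kW


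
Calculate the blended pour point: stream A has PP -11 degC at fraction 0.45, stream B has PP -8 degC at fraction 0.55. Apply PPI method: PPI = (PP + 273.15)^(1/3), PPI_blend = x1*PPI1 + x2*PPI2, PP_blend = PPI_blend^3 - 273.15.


PPI_1 = (-11 + 273.15)^(1/3) = 6.400049
PPI_2 = (-8 + 273.15)^(1/3) = 6.42437
PPI_blend = 0.45 * 6.400049 + 0.55 * 6.42437 = 6.413426
PP_blend = 6.413426^3 - 273.15 = 263.7973 - 273.15 = -9.35

-9.35 degC


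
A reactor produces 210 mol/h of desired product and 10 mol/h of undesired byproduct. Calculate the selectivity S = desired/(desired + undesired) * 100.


Selectivity = desired / (desired + undesired) * 100
Total products = 210 + 10 = 220 mol/h
S = 210 / 220 * 100
= 0.9545 * 100
= 95.45 %

95.45 %


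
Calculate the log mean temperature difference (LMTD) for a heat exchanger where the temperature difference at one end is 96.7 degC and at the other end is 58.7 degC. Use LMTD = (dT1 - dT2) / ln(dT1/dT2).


LMTD = (dT1 - dT2) / ln(dT1/dT2)
= (96.7 - 58.7) / ln(96.7 / 58.7) = 38 / 0.499174 = 76.13

76.13 degC


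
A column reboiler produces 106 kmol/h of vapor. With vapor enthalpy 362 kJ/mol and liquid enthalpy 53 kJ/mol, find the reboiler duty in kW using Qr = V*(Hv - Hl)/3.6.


Qr = 106 * (362 - 53) / 3.6 = 106 * 309 / 3.6 = 9098

9098 kW


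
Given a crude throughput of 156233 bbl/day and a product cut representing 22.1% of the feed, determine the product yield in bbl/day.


Crude throughput = 156233 bbl/day
Fraction yield = 22.1%
yield = throughput * fraction / 100
yield = 156233 * 22.1 / 100 = 34527.493

34527.493 bbl/day


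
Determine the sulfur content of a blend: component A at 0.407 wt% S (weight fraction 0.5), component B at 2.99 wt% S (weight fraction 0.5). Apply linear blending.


Linear sulfur blending: S_blend = x1*S1 + x2*S2
Contribution 1: 0.5 * 0.407 = 0.2035 wt%
Contribution 2: 0.5 * 2.99 = 1.495 wt%
S_blend = 0.2035 + 1.495 = 1.6985

1.6985 wt%


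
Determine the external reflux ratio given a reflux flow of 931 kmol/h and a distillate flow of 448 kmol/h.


Reflux ratio definition: R = L / D (liquid returned / distillate withdrawn)
L = 931 kmol/h, D = 448 kmol/h
R = 931 / 448 = 2.078

2.078


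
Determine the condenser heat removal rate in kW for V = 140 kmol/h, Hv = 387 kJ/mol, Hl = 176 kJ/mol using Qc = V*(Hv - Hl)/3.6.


Qc = 140 * (387 - 176) / 3.6 = 140 * 211 / 3.6 = 8206

8206 kW


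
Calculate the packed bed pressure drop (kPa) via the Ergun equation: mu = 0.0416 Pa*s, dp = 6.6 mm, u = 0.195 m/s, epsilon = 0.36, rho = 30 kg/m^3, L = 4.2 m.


dp = 6.6 mm = 0.0066 m
Viscous term = 150*0.0416*0.195*(1-0.36)^2 / (0.0066^2*0.36^3) = 245236
Inertial term = 1.75*30*0.195^2*(1-0.36) / (0.0066*0.36^3) = 4149.13
dP/L = 245236 + 4149.13 = 249385 Pa/m
dP = 249385 * 4.2 / 1000 = 1047 kPa

1047 kPa


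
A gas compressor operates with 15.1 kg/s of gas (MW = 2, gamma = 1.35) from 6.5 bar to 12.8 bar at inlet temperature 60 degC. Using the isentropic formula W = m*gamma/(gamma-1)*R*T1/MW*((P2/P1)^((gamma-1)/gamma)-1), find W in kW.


Isentropic work: W = m*(gamma/(gamma-1))*(R*T1/MW)*((P2/P1)^((gamma-1)/gamma) - 1)
T1 = 60 + 273.15 = 333.15 K
Pressure ratio = 12.8 / 6.5 = 1.96923
Exponent = (1.35 - 1)/1.35 = 0.259259
(P2/P1)^exp - 1 = 1.96923^0.259259 - 1 = 0.192062
W = 15.1 * 1.35 / 0.35 * 8.314 * 333.15 / 2 * 0.192062 = 15490

15490 kW


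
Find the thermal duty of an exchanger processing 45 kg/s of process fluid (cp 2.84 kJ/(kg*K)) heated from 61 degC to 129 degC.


Q = m_dot * cp * delta_T
delta_T = 129 - 61 = 68 K
Q = 45 * 2.84 * 68
= 127.8 * 68
= 8690.4 kW

8690.4 kW


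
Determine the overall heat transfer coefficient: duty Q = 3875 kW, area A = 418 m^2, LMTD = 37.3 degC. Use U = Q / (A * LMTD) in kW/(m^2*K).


From Q = U*A*LMTD, U = Q / (A * LMTD)
U = 3875 / (418 * 37.3) = 3875 / 15591.4 = 0.2485

0.2485 kW/(m^2*K)


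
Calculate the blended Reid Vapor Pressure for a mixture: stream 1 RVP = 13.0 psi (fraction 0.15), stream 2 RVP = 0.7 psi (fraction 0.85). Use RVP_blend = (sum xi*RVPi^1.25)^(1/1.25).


Chevron index: RVP_blend = (sum xi*RVPi^1.25)^(1/1.25)
RVP^1.25 terms: 0.15 * 13.0^1.25 + 0.85 * 0.7^1.25 = 4.24696
RVP_blend = 4.24696^(1/1.25) = 3.180

3.180 psi


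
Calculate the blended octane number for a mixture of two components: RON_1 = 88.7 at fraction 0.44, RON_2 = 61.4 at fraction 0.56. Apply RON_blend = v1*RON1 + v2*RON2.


Linear blending: RON_blend = sum(vi * RONi)
Contribution 1: 0.44 * 88.7 = 39.028
Contribution 2: 0.56 * 61.4 = 34.384
RON_blend = 39.028 + 34.384 = 73.412

73.412


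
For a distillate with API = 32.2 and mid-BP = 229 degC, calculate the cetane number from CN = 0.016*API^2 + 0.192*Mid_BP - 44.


CN = 0.016 * 32.2^2 + 0.192 * 229 - 44
CN = 16.58944 + 43.968 - 44 = 16.55744

16.55744


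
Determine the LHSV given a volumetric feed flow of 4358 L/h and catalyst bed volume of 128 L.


LHSV = volumetric feed rate / catalyst volume
= 4358 L/h / 128 L
= 34.05 h^-1

34.05 h^-1


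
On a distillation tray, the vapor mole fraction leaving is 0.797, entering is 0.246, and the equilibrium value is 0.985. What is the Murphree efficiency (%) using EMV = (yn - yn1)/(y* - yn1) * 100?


Murphree vapor efficiency: EMV = (y_n - y_(n-1)) / (y*_n - y_(n-1)) * 100
EMV = (0.797 - 0.246) / (0.985 - 0.246) * 100 = 0.551 / 0.739 * 100 = 74.56

74.56 %


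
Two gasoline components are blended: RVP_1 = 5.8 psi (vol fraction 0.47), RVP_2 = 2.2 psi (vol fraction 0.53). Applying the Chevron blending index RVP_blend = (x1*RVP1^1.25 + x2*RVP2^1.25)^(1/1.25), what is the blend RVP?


Chevron index: RVP_blend = (sum xi*RVPi^1.25)^(1/1.25)
RVP^1.25 terms: 0.47 * 5.8^1.25 + 0.53 * 2.2^1.25 = 5.65047
RVP_blend = 5.65047^(1/1.25) = 3.996

3.996 psi


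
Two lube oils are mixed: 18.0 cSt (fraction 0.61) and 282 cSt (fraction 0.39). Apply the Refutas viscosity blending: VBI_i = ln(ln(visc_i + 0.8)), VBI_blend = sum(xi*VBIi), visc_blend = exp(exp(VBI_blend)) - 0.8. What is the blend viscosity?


Refutas method: VBN_i = 14.534*ln(ln(visc_i + 0.8)) + 10.975, blended linearly by mass fraction; since VBN is linear in VBI_i = ln(ln(visc_i + 0.8)) and the fractions sum to 1, blend VBI directly: visc = exp(exp(VBI_blend)) - 0.8
VBI_1 = ln(ln(18.0 + 0.8)) = 1.07632
VBI_2 = ln(ln(282 + 0.8)) = 1.73072
VBI_blend = 0.61 * 1.07632 + 0.39 * 1.73072 = 1.33154
visc_blend = exp(exp(1.33154)) - 0.8 = 43.32

43.32 cSt


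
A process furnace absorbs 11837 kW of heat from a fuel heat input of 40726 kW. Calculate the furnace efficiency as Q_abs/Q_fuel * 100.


Furnace efficiency = Q_absorbed / Q_fuel * 100
= 11837 / 40726 * 100 = 29.06

29.06 %


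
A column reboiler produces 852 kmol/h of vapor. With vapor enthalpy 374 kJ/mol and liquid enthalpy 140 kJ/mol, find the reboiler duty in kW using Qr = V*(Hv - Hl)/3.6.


Qr = 852 * (374 - 140) / 3.6 = 852 * 234 / 3.6 = 55380

55380 kW


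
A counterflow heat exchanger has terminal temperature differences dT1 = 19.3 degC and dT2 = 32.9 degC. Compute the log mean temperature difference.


LMTD = (dT1 - dT2) / ln(dT1/dT2)
= (19.3 - 32.9) / ln(19.3 / 32.9) = -13.6 / -0.533368 = 25.50

25.50 degC


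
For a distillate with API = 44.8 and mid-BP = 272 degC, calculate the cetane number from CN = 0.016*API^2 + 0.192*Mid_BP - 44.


CN = 0.016 * 44.8^2 + 0.192 * 272 - 44
CN = 32.11264 + 52.224 - 44 = 40.33664

40.33664


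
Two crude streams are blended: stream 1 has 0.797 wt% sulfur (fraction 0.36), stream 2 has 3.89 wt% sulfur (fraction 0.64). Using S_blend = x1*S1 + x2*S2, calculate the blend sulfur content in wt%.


Linear sulfur blending: S_blend = x1*S1 + x2*S2
Contribution 1: 0.36 * 0.797 = 0.28692 wt%
Contribution 2: 0.64 * 3.89 = 2.4896 wt%
S_blend = 0.28692 + 2.4896 = 2.77652

2.77652 wt%


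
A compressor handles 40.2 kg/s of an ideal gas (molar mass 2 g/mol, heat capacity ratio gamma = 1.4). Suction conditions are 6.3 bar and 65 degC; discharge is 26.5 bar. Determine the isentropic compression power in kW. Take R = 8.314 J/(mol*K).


Isentropic work: W = m*(gamma/(gamma-1))*(R*T1/MW)*((P2/P1)^((gamma-1)/gamma) - 1)
T1 = 65 + 273.15 = 338.15 K
Pressure ratio = 26.5 / 6.3 = 4.20635
Exponent = (1.4 - 1)/1.4 = 0.285714
(P2/P1)^exp - 1 = 4.20635^0.285714 - 1 = 0.507504
W = 40.2 * 1.4 / 0.4 * 8.314 * 338.15 / 2 * 0.507504 = 100400

100400 kW


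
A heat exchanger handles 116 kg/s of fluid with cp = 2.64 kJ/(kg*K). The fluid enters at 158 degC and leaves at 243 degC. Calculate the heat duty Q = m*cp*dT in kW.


Q = m_dot * cp * delta_T
delta_T = 243 - 158 = 85 K
Q = 116 * 2.64 * 85
= 306.24 * 85
= 26030.4 kW

26030.4 kW
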